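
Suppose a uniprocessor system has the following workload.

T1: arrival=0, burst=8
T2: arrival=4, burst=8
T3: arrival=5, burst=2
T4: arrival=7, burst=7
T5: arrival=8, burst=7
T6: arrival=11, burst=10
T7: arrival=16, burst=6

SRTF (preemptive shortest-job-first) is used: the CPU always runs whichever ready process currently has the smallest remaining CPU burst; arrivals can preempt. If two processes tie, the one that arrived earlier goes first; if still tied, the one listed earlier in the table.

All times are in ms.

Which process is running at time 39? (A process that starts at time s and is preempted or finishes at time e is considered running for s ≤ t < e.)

Timeline: | T1 0-5 | T3 5-7 | T1 7-10 | T4 10-17 | T7 17-23 | T5 23-30 | T2 30-38 | T6 38-48 |
Completion: T1=10  T2=38  T3=7  T4=17  T5=30  T6=48  T7=23

T6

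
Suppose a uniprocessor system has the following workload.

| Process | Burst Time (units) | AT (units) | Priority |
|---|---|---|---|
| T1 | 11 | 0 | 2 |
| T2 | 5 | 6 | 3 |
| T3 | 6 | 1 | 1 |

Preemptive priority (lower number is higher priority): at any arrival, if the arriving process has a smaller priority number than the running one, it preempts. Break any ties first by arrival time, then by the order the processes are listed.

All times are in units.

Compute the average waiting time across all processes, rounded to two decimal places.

5.67

Gantt: | T1 0-1 | T3 1-7 | T1 7-17 | T2 17-22 |
Completion: T1=17  T2=22  T3=7
Waiting times: T1=6, T2=11, T3=0
Average waiting = (6+11+0) / 3 = 17/3 = 5.67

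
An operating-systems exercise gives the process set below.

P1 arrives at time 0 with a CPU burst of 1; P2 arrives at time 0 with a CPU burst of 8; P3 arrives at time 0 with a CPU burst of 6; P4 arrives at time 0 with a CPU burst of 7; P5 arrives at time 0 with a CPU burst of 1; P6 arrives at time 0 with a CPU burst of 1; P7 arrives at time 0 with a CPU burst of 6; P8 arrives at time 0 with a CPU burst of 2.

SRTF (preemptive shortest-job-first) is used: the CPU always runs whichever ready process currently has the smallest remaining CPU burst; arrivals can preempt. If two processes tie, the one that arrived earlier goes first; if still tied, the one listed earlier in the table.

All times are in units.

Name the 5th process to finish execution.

P3

Timeline: | P1 0-1 | P5 1-2 | P6 2-3 | P8 3-5 | P3 5-11 | P7 11-17 | P4 17-24 | P2 24-32 |
Completion: P1=1  P2=32  P3=11  P4=24  P5=2  P6=3  P7=17  P8=5
Turnaround (C−A): P1=1  P2=32  P3=11  P4=24  P5=2  P6=3  P7=17  P8=5
Finish order: P1 → P5 → P6 → P8 → P3 → P7 → P4 → P2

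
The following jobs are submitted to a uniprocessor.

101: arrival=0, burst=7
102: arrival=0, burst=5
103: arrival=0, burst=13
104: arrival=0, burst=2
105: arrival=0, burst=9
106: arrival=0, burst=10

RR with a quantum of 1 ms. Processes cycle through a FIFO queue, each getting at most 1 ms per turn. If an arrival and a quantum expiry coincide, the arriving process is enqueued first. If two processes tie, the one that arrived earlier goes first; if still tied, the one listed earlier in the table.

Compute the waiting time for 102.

19

Gantt: | 101 0-1 | 102 1-2 | 103 2-3 | 104 3-4 | 105 4-5 | 106 5-6 | 101 6-7 | 102 7-8 | 103 8-9 | 104 9-10 | 105 10-11 | 106 11-12 | 101 12-13 | 102 13-14 | 103 14-15 | 105 15-16 | 106 16-17 | 101 17-18 | 102 18-19 | 103 19-20 | 105 20-21 | 106 21-22 | 101 22-23 | 102 23-24 | 103 24-25 | 105 25-26 | 106 26-27 | 101 27-28 | 103 28-29 | 105 29-30 | 106 30-31 | 101 31-32 | 103 32-33 | 105 33-34 | 106 34-35 | 103 35-36 | 105 36-37 | 106 37-38 | 103 38-39 | 105 39-40 | 106 40-41 | 103 41-42 | 106 42-43 | 103 43-46 |
Completion: 101=32  102=24  103=46  104=10  105=40  106=43
Turnaround (C−A): 101=32  102=24  103=46  104=10  105=40  106=43
Waiting(102) = turnaround − burst = 24 − 5 = 19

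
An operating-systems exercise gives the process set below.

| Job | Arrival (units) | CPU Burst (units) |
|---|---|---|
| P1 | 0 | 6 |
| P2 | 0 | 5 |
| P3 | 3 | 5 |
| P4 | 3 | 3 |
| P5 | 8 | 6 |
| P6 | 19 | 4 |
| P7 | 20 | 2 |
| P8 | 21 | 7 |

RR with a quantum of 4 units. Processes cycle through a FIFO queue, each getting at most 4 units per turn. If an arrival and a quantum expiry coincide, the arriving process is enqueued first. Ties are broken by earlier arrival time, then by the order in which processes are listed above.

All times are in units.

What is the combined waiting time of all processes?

Timeline: | P1 0-4 | P2 4-8 | P3 8-12 | P4 12-15 | P1 15-17 | P5 17-21 | P2 21-22 | P3 22-23 | P6 23-27 | P7 27-29 | P8 29-33 | P5 33-35 | P8 35-38 |
Completion: P1=17  P2=22  P3=23  P4=15  P5=35  P6=27  P7=29  P8=38
Turnaround (C−A): P1=17  P2=22  P3=20  P4=12  P5=27  P6=8  P7=9  P8=17
Waiting = turnaround − burst: P1=11, P2=17, P3=15, P4=9, P5=21, P6=4, P7=7, P8=10
Total waiting = 11 + 17 + 15 + 9 + 21 + 4 + 7 + 10 = 94

94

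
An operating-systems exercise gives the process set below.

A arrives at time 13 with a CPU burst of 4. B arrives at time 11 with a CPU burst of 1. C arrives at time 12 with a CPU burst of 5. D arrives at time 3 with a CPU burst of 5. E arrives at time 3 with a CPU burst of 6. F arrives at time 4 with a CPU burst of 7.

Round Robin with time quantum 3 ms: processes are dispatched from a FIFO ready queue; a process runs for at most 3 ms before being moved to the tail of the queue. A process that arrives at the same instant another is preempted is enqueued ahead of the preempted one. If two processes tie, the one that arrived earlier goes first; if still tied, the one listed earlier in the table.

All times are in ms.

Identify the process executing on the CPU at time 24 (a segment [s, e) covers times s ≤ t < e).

Schedule: | idle 0-3 | D 3-6 | E 6-9 | F 9-12 | D 12-14 | E 14-17 | B 17-18 | C 18-21 | F 21-24 | A 24-27 | C 27-29 | F 29-30 | A 30-31 |
Completion: A=31  B=18  C=29  D=14  E=17  F=30
Turnaround (C−A): A=18  B=7  C=17  D=11  E=14  F=26

A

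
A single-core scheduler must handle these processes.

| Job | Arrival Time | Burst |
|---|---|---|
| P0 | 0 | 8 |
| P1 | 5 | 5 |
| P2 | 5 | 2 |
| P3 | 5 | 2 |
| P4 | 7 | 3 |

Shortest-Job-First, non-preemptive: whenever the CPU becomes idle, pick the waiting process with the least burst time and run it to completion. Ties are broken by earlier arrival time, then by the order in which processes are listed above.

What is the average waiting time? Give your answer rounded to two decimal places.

Schedule: | P0 0-8 | P2 8-10 | P3 10-12 | P4 12-15 | P1 15-20 |
Completion: P0=8  P1=20  P2=10  P3=12  P4=15
Turnaround (C−A): P0=8  P1=15  P2=5  P3=7  P4=8
Waiting times: P0=0, P1=10, P2=3, P3=5, P4=5
Average waiting = (0+10+3+5+5) / 5 = 23/5 = 4.60

4.60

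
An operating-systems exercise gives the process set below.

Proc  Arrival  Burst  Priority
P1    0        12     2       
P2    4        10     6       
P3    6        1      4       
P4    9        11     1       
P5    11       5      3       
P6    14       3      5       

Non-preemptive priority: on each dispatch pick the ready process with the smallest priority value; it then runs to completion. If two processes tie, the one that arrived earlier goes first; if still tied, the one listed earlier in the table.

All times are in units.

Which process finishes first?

Timeline: | P1 0-12 | P4 12-23 | P5 23-28 | P3 28-29 | P6 29-32 | P2 32-42 |
Completion: P1=12  P2=42  P3=29  P4=23  P5=28  P6=32
Turnaround (C−A): P1=12  P2=38  P3=23  P4=14  P5=17  P6=18
Finish order: P1 → P4 → P5 → P3 → P6 → P2

P1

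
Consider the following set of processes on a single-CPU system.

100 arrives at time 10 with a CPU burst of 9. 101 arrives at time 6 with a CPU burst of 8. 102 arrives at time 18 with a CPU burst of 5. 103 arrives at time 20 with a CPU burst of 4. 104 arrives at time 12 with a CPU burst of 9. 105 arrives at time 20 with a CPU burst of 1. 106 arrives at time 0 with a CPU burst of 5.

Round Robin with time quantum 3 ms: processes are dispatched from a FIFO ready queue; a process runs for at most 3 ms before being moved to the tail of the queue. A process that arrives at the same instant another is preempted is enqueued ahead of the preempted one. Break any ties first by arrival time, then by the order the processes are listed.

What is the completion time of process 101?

Schedule: | 106 0-5 | idle 5-6 | 101 6-12 | 100 12-15 | 104 15-18 | 101 18-20 | 100 20-23 | 102 23-26 | 104 26-29 | 103 29-32 | 105 32-33 | 100 33-36 | 102 36-38 | 104 38-41 | 103 41-42 |
Completion: 100=36  101=20  102=38  103=42  104=41  105=33  106=5

20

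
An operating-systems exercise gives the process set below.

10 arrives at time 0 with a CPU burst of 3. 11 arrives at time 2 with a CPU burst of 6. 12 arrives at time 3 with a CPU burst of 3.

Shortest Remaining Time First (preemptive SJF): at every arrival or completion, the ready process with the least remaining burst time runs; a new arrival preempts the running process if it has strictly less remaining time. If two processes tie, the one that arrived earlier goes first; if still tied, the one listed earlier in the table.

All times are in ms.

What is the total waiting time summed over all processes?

4

Timeline: | 10 0-3 | 12 3-6 | 11 6-12 |
Completion: 10=3  11=12  12=6
Turnaround (C−A): 10=3  11=10  12=3
Waiting = turnaround − burst: 10=0, 11=4, 12=0
Total waiting = 0 + 4 + 0 = 4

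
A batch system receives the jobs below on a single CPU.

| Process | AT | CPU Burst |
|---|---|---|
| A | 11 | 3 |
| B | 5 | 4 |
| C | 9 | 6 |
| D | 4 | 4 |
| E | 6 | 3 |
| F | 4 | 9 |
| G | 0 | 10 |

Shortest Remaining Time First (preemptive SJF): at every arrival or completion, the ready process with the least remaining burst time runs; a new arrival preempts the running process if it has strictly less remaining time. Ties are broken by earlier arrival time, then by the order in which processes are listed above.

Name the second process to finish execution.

E

Timeline: | G 0-4 | D 4-8 | E 8-11 | A 11-14 | B 14-18 | G 18-24 | C 24-30 | F 30-39 |
Completion: A=14  B=18  C=30  D=8  E=11  F=39  G=24
Finish order: D → E → A → B → G → C → F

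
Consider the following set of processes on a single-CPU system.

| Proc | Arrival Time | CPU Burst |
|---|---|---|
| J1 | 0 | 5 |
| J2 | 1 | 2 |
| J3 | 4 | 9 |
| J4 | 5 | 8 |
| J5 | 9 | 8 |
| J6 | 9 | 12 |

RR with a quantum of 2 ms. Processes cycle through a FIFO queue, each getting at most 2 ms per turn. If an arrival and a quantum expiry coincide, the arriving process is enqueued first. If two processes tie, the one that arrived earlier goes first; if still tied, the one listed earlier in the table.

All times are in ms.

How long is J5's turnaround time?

Timeline: | J1 0-2 | J2 2-4 | J1 4-6 | J3 6-8 | J4 8-10 | J1 10-11 | J3 11-13 | J5 13-15 | J6 15-17 | J4 17-19 | J3 19-21 | J5 21-23 | J6 23-25 | J4 25-27 | J3 27-29 | J5 29-31 | J6 31-33 | J4 33-35 | J3 35-36 | J5 36-38 | J6 38-44 |
Completion: J1=11  J2=4  J3=36  J4=35  J5=38  J6=44
Turnaround (C−A): J1=11  J2=3  J3=32  J4=30  J5=29  J6=35
Turnaround(J5) = completion − arrival = 38 − 9 = 29

29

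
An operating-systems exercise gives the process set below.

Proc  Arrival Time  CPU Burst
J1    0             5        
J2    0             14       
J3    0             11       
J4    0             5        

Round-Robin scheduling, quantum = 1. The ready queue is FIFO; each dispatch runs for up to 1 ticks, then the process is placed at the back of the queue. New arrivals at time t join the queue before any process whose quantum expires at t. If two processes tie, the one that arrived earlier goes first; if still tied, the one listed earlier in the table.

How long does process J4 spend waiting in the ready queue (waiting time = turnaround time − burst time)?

15

Timeline: | J1 0-1 | J2 1-2 | J3 2-3 | J4 3-4 | J1 4-5 | J2 5-6 | J3 6-7 | J4 7-8 | J1 8-9 | J2 9-10 | J3 10-11 | J4 11-12 | J1 12-13 | J2 13-14 | J3 14-15 | J4 15-16 | J1 16-17 | J2 17-18 | J3 18-19 | J4 19-20 | J2 20-21 | J3 21-22 | J2 22-23 | J3 23-24 | J2 24-25 | J3 25-26 | J2 26-27 | J3 27-28 | J2 28-29 | J3 29-30 | J2 30-31 | J3 31-32 | J2 32-35 |
Completion: J1=17  J2=35  J3=32  J4=20
Waiting(J4) = turnaround − burst = 20 − 5 = 15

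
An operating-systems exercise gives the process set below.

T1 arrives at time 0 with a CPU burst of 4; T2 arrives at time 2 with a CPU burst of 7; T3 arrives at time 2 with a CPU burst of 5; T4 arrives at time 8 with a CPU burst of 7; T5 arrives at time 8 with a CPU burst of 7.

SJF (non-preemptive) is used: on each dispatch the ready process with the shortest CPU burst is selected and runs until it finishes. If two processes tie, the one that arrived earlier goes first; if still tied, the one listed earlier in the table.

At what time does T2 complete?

16

Timeline: | T1 0-4 | T3 4-9 | T2 9-16 | T4 16-23 | T5 23-30 |
Completion: T1=4  T2=16  T3=9  T4=23  T5=30
Turnaround (C−A): T1=4  T2=14  T3=7  T4=15  T5=22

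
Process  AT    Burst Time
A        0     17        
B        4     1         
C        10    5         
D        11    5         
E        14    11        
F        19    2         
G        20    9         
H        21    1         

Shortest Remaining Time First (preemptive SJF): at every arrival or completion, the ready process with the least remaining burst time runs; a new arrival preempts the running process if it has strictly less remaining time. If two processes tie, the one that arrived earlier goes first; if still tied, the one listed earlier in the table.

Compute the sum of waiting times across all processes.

57

Schedule: | A 0-4 | B 4-5 | A 5-10 | C 10-15 | D 15-20 | F 20-22 | H 22-23 | A 23-31 | G 31-40 | E 40-51 |
Completion: A=31  B=5  C=15  D=20  E=51  F=22  G=40  H=23
Turnaround (C−A): A=31  B=1  C=5  D=9  E=37  F=3  G=20  H=2
Waiting = turnaround − burst: A=14, B=0, C=0, D=4, E=26, F=1, G=11, H=1
Total waiting = 14 + 0 + 0 + 4 + 26 + 1 + 11 + 1 = 57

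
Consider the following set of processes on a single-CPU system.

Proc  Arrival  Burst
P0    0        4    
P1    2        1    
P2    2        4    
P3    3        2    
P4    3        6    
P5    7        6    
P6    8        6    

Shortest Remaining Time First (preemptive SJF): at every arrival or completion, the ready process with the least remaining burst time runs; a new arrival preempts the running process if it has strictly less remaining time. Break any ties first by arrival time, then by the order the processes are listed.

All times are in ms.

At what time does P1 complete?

Schedule: | P0 0-2 | P1 2-3 | P0 3-5 | P3 5-7 | P2 7-11 | P4 11-17 | P5 17-23 | P6 23-29 |
Completion: P0=5  P1=3  P2=11  P3=7  P4=17  P5=23  P6=29

3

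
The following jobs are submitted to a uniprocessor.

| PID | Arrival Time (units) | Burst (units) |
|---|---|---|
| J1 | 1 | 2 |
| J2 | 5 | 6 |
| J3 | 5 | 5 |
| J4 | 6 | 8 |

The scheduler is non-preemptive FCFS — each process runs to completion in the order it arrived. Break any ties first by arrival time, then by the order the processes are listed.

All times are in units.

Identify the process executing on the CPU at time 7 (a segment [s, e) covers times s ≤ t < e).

J2

Schedule: | idle 0-1 | J1 1-3 | idle 3-5 | J2 5-11 | J3 11-16 | J4 16-24 |
Completion: J1=3  J2=11  J3=16  J4=24
Turnaround (C−A): J1=2  J2=6  J3=11  J4=18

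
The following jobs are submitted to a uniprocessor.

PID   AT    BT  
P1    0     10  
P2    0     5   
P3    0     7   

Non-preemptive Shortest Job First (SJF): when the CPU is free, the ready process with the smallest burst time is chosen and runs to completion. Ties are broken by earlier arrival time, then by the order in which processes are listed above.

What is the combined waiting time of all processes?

Gantt: | P2 0-5 | P3 5-12 | P1 12-22 |
Completion: P1=22  P2=5  P3=12
Waiting = turnaround − burst: P1=12, P2=0, P3=5
Total waiting = 12 + 0 + 5 = 17

17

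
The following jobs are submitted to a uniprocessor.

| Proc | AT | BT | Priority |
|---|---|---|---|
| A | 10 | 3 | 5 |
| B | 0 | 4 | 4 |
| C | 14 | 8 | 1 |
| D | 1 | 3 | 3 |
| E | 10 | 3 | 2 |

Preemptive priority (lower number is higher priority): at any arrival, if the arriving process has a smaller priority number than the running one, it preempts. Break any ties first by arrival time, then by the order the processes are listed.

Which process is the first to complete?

Timeline: | B 0-1 | D 1-4 | B 4-7 | idle 7-10 | E 10-13 | A 13-14 | C 14-22 | A 22-24 |
Completion: A=24  B=7  C=22  D=4  E=13
Finish order: D → B → E → C → A

D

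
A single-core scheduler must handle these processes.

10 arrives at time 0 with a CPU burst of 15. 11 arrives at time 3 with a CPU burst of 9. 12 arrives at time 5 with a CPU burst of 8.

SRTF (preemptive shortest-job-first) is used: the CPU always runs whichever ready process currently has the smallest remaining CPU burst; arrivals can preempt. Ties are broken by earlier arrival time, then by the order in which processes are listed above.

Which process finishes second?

12

Gantt: | 10 0-3 | 11 3-12 | 12 12-20 | 10 20-32 |
Completion: 10=32  11=12  12=20
Turnaround (C−A): 10=32  11=9  12=15
Finish order: 11 → 12 → 10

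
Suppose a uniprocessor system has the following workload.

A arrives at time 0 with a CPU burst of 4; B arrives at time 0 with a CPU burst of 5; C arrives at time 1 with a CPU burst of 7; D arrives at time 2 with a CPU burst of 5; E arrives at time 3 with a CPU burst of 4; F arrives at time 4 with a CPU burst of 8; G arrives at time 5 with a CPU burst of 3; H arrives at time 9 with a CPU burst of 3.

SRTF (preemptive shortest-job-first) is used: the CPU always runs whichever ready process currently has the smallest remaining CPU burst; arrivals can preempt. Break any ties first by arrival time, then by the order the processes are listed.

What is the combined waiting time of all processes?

Schedule: | A 0-4 | E 4-8 | G 8-11 | H 11-14 | B 14-19 | D 19-24 | C 24-31 | F 31-39 |
Completion: A=4  B=19  C=31  D=24  E=8  F=39  G=11  H=14
Turnaround (C−A): A=4  B=19  C=30  D=22  E=5  F=35  G=6  H=5
Waiting = turnaround − burst: A=0, B=14, C=23, D=17, E=1, F=27, G=3, H=2
Total waiting = 0 + 14 + 23 + 17 + 1 + 27 + 3 + 2 = 87

87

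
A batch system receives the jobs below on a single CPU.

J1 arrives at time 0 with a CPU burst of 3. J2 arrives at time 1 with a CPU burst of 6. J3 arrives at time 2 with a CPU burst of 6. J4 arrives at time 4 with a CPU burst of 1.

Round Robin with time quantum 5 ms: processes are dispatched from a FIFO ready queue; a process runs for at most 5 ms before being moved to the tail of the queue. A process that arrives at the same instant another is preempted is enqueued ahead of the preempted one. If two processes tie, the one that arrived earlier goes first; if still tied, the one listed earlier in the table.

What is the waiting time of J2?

Timeline: | J1 0-3 | J2 3-8 | J3 8-13 | J4 13-14 | J2 14-15 | J3 15-16 |
Completion: J1=3  J2=15  J3=16  J4=14
Waiting(J2) = turnaround − burst = 14 − 6 = 8

8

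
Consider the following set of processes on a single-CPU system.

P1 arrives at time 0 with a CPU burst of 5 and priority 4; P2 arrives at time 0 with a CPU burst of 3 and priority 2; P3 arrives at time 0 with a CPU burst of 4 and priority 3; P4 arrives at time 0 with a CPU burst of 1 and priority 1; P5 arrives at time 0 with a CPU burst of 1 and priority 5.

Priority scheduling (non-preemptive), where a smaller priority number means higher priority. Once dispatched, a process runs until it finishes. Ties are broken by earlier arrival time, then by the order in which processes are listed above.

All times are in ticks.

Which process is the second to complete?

Schedule: | P4 0-1 | P2 1-4 | P3 4-8 | P1 8-13 | P5 13-14 |
Completion: P1=13  P2=4  P3=8  P4=1  P5=14
Finish order: P4 → P2 → P3 → P1 → P5

P2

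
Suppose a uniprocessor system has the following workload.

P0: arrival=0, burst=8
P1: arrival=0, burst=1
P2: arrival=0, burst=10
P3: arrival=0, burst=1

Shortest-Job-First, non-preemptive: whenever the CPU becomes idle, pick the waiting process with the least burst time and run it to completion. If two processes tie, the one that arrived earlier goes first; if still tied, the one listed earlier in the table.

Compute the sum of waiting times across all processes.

Schedule: | P1 0-1 | P3 1-2 | P0 2-10 | P2 10-20 |
Completion: P0=10  P1=1  P2=20  P3=2
Waiting = turnaround − burst: P0=2, P1=0, P2=10, P3=1
Total waiting = 2 + 0 + 10 + 1 = 13

13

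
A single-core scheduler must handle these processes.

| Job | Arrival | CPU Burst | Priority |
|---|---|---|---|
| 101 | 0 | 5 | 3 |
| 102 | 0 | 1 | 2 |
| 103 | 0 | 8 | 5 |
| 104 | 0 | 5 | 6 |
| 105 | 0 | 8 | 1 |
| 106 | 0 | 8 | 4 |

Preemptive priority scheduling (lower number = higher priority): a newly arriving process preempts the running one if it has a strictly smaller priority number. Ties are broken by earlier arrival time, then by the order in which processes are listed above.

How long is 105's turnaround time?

8

Timeline: | 105 0-8 | 102 8-9 | 101 9-14 | 106 14-22 | 103 22-30 | 104 30-35 |
Completion: 101=14  102=9  103=30  104=35  105=8  106=22
Turnaround (C−A): 101=14  102=9  103=30  104=35  105=8  106=22
Turnaround(105) = completion − arrival = 8 − 0 = 8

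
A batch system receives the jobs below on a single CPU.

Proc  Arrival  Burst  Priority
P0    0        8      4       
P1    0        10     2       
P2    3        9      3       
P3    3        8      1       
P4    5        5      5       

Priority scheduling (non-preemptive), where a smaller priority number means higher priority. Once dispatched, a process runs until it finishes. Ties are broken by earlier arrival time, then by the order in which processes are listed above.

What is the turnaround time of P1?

Schedule: | P1 0-10 | P3 10-18 | P2 18-27 | P0 27-35 | P4 35-40 |
Completion: P0=35  P1=10  P2=27  P3=18  P4=40
Turnaround(P1) = completion − arrival = 10 − 0 = 10

10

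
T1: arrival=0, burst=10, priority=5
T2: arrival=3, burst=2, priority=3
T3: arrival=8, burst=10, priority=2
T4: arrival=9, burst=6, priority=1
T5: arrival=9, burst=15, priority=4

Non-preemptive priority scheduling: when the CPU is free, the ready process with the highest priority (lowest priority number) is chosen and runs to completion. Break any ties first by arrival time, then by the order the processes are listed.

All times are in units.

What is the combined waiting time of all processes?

51

Schedule: | T1 0-10 | T4 10-16 | T3 16-26 | T2 26-28 | T5 28-43 |
Completion: T1=10  T2=28  T3=26  T4=16  T5=43
Waiting = turnaround − burst: T1=0, T2=23, T3=8, T4=1, T5=19
Total waiting = 0 + 23 + 8 + 1 + 19 = 51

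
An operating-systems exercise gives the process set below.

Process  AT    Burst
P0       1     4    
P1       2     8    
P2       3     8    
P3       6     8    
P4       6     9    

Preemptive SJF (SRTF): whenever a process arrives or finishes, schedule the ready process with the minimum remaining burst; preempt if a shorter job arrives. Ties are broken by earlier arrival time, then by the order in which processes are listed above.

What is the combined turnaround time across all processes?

88

Timeline: | idle 0-1 | P0 1-5 | P1 5-13 | P2 13-21 | P3 21-29 | P4 29-38 |
Completion: P0=5  P1=13  P2=21  P3=29  P4=38
Turnaround (C−A): P0=4  P1=11  P2=18  P3=23  P4=32
Turnaround = completion − arrival: P0=4, P1=11, P2=18, P3=23, P4=32
Total turnaround = 4 + 11 + 18 + 23 + 32 = 88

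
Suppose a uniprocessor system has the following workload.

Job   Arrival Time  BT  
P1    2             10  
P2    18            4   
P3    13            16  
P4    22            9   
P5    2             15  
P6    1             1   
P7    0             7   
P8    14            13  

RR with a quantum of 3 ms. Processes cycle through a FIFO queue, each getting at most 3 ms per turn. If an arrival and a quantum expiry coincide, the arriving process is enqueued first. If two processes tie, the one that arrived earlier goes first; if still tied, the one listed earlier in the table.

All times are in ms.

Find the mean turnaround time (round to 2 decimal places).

40.00

Timeline: | P7 0-3 | P6 3-4 | P1 4-7 | P5 7-10 | P7 10-13 | P1 13-16 | P5 16-19 | P3 19-22 | P7 22-23 | P8 23-26 | P1 26-29 | P2 29-32 | P5 32-35 | P4 35-38 | P3 38-41 | P8 41-44 | P1 44-45 | P2 45-46 | P5 46-49 | P4 49-52 | P3 52-55 | P8 55-58 | P5 58-61 | P4 61-64 | P3 64-67 | P8 67-70 | P3 70-73 | P8 73-74 | P3 74-75 |
Completion: P1=45  P2=46  P3=75  P4=64  P5=61  P6=4  P7=23  P8=74
Turnaround (C−A): P1=43  P2=28  P3=62  P4=42  P5=59  P6=3  P7=23  P8=60
Turnaround times: P1=43, P2=28, P3=62, P4=42, P5=59, P6=3, P7=23, P8=60
Average turnaround = (43+28+62+42+59+3+23+60) / 8 = 320/8 = 40.00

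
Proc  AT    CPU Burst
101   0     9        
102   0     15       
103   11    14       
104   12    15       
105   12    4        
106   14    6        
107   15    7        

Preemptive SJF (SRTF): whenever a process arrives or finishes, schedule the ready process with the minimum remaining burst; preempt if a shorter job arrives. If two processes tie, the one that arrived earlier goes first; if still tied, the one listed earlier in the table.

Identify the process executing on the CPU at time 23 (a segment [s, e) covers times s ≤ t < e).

Schedule: | 101 0-9 | 102 9-12 | 105 12-16 | 106 16-22 | 107 22-29 | 102 29-41 | 103 41-55 | 104 55-70 |
Completion: 101=9  102=41  103=55  104=70  105=16  106=22  107=29
Turnaround (C−A): 101=9  102=41  103=44  104=58  105=4  106=8  107=14

107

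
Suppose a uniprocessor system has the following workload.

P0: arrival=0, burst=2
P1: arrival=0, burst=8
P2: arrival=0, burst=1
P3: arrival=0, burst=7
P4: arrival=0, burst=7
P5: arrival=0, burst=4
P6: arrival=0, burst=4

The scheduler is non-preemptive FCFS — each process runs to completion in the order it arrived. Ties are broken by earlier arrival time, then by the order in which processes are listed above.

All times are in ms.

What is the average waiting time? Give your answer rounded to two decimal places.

13.57

Timeline: | P0 0-2 | P1 2-10 | P2 10-11 | P3 11-18 | P4 18-25 | P5 25-29 | P6 29-33 |
Completion: P0=2  P1=10  P2=11  P3=18  P4=25  P5=29  P6=33
Turnaround (C−A): P0=2  P1=10  P2=11  P3=18  P4=25  P5=29  P6=33
Waiting times: P0=0, P1=2, P2=10, P3=11, P4=18, P5=25, P6=29
Average waiting = (0+2+10+11+18+25+29) / 7 = 95/7 = 13.57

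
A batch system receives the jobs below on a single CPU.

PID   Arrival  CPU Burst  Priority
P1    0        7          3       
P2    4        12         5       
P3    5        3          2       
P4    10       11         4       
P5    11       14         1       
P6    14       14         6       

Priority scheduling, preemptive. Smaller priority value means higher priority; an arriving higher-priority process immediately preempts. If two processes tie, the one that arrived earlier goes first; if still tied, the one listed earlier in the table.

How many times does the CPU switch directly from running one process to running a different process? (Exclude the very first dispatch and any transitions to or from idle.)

Schedule: | P1 0-5 | P3 5-8 | P1 8-10 | P4 10-11 | P5 11-25 | P4 25-35 | P2 35-47 | P6 47-61 |
Completion: P1=10  P2=47  P3=8  P4=35  P5=25  P6=61
Turnaround (C−A): P1=10  P2=43  P3=3  P4=25  P5=14  P6=47

7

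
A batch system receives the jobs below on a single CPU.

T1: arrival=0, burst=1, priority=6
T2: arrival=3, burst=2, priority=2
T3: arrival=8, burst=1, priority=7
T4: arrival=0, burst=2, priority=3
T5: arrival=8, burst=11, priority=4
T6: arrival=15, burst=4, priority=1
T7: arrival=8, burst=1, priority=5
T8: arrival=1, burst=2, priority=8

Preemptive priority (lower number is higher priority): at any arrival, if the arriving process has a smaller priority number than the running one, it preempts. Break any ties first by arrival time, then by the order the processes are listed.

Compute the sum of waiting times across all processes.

41

Gantt: | T4 0-2 | T1 2-3 | T2 3-5 | T8 5-7 | idle 7-8 | T5 8-15 | T6 15-19 | T5 19-23 | T7 23-24 | T3 24-25 |
Completion: T1=3  T2=5  T3=25  T4=2  T5=23  T6=19  T7=24  T8=7
Turnaround (C−A): T1=3  T2=2  T3=17  T4=2  T5=15  T6=4  T7=16  T8=6
Waiting = turnaround − burst: T1=2, T2=0, T3=16, T4=0, T5=4, T6=0, T7=15, T8=4
Total waiting = 2 + 0 + 16 + 0 + 4 + 0 + 15 + 4 = 41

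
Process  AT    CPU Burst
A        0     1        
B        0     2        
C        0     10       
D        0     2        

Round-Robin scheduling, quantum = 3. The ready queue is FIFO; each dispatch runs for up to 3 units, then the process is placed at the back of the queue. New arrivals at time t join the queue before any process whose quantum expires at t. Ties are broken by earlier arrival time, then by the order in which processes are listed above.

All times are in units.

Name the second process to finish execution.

Gantt: | A 0-1 | B 1-3 | C 3-6 | D 6-8 | C 8-15 |
Completion: A=1  B=3  C=15  D=8
Turnaround (C−A): A=1  B=3  C=15  D=8
Finish order: A → B → D → C

B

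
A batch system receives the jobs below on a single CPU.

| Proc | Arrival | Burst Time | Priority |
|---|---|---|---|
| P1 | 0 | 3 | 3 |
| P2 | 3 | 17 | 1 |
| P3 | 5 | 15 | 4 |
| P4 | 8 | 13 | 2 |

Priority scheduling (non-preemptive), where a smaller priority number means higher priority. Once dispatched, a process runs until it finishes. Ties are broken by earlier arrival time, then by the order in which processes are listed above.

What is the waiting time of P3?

28

Schedule: | P1 0-3 | P2 3-20 | P4 20-33 | P3 33-48 |
Completion: P1=3  P2=20  P3=48  P4=33
Waiting(P3) = turnaround − burst = 43 − 15 = 28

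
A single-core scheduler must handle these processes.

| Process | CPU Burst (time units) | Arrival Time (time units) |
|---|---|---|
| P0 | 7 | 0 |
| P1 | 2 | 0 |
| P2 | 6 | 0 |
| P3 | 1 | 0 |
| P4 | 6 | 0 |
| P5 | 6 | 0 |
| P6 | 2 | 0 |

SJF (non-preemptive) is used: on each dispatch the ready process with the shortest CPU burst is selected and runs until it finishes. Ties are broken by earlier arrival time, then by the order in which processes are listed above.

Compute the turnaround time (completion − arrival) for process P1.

3

Timeline: | P3 0-1 | P1 1-3 | P6 3-5 | P2 5-11 | P4 11-17 | P5 17-23 | P0 23-30 |
Completion: P0=30  P1=3  P2=11  P3=1  P4=17  P5=23  P6=5
Turnaround(P1) = completion − arrival = 3 − 0 = 3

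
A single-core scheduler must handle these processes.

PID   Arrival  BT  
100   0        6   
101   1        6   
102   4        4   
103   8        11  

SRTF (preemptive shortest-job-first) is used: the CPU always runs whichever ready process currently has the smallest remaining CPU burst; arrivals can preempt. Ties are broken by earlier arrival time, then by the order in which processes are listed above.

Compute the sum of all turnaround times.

Timeline: | 100 0-6 | 102 6-10 | 101 10-16 | 103 16-27 |
Completion: 100=6  101=16  102=10  103=27
Turnaround (C−A): 100=6  101=15  102=6  103=19
Turnaround = completion − arrival: 100=6, 101=15, 102=6, 103=19
Total turnaround = 6 + 15 + 6 + 19 = 46

46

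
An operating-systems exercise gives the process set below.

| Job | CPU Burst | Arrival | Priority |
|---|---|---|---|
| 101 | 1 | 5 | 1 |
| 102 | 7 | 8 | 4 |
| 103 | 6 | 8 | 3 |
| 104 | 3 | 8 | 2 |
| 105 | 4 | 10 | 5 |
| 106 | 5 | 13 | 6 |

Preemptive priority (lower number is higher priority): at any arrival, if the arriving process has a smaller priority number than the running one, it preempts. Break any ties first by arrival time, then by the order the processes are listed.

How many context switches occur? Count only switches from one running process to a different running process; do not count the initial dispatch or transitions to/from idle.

4

Timeline: | idle 0-5 | 101 5-6 | idle 6-8 | 104 8-11 | 103 11-17 | 102 17-24 | 105 24-28 | 106 28-33 |
Completion: 101=6  102=24  103=17  104=11  105=28  106=33
Turnaround (C−A): 101=1  102=16  103=9  104=3  105=18  106=20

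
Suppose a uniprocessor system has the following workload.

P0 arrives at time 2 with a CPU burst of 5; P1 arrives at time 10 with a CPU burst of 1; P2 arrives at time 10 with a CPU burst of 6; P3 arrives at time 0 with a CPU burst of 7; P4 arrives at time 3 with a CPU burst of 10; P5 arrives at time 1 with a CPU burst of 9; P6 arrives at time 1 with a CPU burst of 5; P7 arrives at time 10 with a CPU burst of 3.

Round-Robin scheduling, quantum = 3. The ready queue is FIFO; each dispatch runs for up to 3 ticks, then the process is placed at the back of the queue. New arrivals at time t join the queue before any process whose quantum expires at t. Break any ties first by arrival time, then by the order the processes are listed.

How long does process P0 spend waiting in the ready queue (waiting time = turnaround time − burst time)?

25

Schedule: | P3 0-3 | P5 3-6 | P6 6-9 | P0 9-12 | P4 12-15 | P3 15-18 | P5 18-21 | P6 21-23 | P1 23-24 | P2 24-27 | P7 27-30 | P0 30-32 | P4 32-35 | P3 35-36 | P5 36-39 | P2 39-42 | P4 42-46 |
Completion: P0=32  P1=24  P2=42  P3=36  P4=46  P5=39  P6=23  P7=30
Turnaround (C−A): P0=30  P1=14  P2=32  P3=36  P4=43  P5=38  P6=22  P7=20
Waiting(P0) = turnaround − burst = 30 − 5 = 25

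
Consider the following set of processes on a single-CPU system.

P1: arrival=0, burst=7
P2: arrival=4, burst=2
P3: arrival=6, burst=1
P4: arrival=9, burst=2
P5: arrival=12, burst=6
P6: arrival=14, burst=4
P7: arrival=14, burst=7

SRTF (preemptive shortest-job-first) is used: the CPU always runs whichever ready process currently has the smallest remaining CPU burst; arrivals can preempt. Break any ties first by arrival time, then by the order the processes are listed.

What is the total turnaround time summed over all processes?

45

Timeline: | P1 0-4 | P2 4-6 | P3 6-7 | P1 7-10 | P4 10-12 | P5 12-18 | P6 18-22 | P7 22-29 |
Completion: P1=10  P2=6  P3=7  P4=12  P5=18  P6=22  P7=29
Turnaround (C−A): P1=10  P2=2  P3=1  P4=3  P5=6  P6=8  P7=15
Turnaround = completion − arrival: P1=10, P2=2, P3=1, P4=3, P5=6, P6=8, P7=15
Total turnaround = 10 + 2 + 1 + 3 + 6 + 8 + 15 = 45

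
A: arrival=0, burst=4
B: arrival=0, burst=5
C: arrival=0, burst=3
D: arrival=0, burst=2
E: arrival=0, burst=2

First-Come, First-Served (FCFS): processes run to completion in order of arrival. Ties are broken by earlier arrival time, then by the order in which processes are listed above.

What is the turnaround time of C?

Timeline: | A 0-4 | B 4-9 | C 9-12 | D 12-14 | E 14-16 |
Completion: A=4  B=9  C=12  D=14  E=16
Turnaround (C−A): A=4  B=9  C=12  D=14  E=16
Turnaround(C) = completion − arrival = 12 − 0 = 12

12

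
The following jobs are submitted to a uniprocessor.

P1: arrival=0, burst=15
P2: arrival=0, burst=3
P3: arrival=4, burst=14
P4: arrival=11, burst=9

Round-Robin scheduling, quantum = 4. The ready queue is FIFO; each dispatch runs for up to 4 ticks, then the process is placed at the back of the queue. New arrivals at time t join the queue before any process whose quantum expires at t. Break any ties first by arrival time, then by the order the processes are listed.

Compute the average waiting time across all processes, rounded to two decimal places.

Schedule: | P1 0-4 | P2 4-7 | P3 7-11 | P1 11-15 | P4 15-19 | P3 19-23 | P1 23-27 | P4 27-31 | P3 31-35 | P1 35-38 | P4 38-39 | P3 39-41 |
Completion: P1=38  P2=7  P3=41  P4=39
Turnaround (C−A): P1=38  P2=7  P3=37  P4=28
Waiting times: P1=23, P2=4, P3=23, P4=19
Average waiting = (23+4+23+19) / 4 = 69/4 = 17.25

17.25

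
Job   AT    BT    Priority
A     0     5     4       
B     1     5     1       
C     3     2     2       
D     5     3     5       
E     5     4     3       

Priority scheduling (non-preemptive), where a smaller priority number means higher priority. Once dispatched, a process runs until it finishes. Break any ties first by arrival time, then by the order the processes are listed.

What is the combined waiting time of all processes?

29

Gantt: | A 0-5 | B 5-10 | C 10-12 | E 12-16 | D 16-19 |
Completion: A=5  B=10  C=12  D=19  E=16
Turnaround (C−A): A=5  B=9  C=9  D=14  E=11
Waiting = turnaround − burst: A=0, B=4, C=7, D=11, E=7
Total waiting = 0 + 4 + 7 + 11 + 7 = 29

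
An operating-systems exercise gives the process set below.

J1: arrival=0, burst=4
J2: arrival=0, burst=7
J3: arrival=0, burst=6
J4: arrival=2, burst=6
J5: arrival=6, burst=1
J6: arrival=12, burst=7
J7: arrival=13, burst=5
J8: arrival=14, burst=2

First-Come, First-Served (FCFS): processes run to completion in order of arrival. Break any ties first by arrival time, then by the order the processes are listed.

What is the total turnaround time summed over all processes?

137

Gantt: | J1 0-4 | J2 4-11 | J3 11-17 | J4 17-23 | J5 23-24 | J6 24-31 | J7 31-36 | J8 36-38 |
Completion: J1=4  J2=11  J3=17  J4=23  J5=24  J6=31  J7=36  J8=38
Turnaround (C−A): J1=4  J2=11  J3=17  J4=21  J5=18  J6=19  J7=23  J8=24
Turnaround = completion − arrival: J1=4, J2=11, J3=17, J4=21, J5=18, J6=19, J7=23, J8=24
Total turnaround = 4 + 11 + 17 + 21 + 18 + 19 + 23 + 24 = 137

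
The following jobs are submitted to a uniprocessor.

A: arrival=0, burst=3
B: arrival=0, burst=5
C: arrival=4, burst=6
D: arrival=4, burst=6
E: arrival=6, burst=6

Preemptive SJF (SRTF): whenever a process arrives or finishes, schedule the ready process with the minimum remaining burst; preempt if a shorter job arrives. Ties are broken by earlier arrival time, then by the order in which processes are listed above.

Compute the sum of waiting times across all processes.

31

Timeline: | A 0-3 | B 3-8 | C 8-14 | D 14-20 | E 20-26 |
Completion: A=3  B=8  C=14  D=20  E=26
Turnaround (C−A): A=3  B=8  C=10  D=16  E=20
Waiting = turnaround − burst: A=0, B=3, C=4, D=10, E=14
Total waiting = 0 + 3 + 4 + 10 + 14 = 31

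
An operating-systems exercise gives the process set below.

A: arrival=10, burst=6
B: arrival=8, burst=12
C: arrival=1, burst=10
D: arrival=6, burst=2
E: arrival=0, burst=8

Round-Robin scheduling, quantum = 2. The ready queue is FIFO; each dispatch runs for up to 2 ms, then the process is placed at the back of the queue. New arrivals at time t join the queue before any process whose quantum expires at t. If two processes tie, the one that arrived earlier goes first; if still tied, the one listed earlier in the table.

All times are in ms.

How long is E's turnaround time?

Gantt: | E 0-2 | C 2-4 | E 4-6 | C 6-8 | D 8-10 | E 10-12 | B 12-14 | C 14-16 | A 16-18 | E 18-20 | B 20-22 | C 22-24 | A 24-26 | B 26-28 | C 28-30 | A 30-32 | B 32-38 |
Completion: A=32  B=38  C=30  D=10  E=20
Turnaround(E) = completion − arrival = 20 − 0 = 20

20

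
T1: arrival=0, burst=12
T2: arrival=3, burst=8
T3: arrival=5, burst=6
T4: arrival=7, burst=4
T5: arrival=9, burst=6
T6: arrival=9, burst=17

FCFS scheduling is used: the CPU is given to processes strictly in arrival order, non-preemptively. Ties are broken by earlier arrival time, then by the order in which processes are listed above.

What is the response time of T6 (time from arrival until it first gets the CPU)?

Schedule: | T1 0-12 | T2 12-20 | T3 20-26 | T4 26-30 | T5 30-36 | T6 36-53 |
Completion: T1=12  T2=20  T3=26  T4=30  T5=36  T6=53
Turnaround (C−A): T1=12  T2=17  T3=21  T4=23  T5=27  T6=44
Response(T6) = first start − arrival = 36 − 9 = 27

27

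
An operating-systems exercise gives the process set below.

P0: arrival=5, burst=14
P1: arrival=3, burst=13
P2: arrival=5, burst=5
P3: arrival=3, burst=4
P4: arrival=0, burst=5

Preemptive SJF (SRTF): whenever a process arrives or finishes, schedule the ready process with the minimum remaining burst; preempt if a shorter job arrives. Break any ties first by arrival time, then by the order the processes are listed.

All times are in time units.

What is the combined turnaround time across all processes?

Gantt: | P4 0-5 | P3 5-9 | P2 9-14 | P1 14-27 | P0 27-41 |
Completion: P0=41  P1=27  P2=14  P3=9  P4=5
Turnaround (C−A): P0=36  P1=24  P2=9  P3=6  P4=5
Turnaround = completion − arrival: P0=36, P1=24, P2=9, P3=6, P4=5
Total turnaround = 36 + 24 + 9 + 6 + 5 = 80

80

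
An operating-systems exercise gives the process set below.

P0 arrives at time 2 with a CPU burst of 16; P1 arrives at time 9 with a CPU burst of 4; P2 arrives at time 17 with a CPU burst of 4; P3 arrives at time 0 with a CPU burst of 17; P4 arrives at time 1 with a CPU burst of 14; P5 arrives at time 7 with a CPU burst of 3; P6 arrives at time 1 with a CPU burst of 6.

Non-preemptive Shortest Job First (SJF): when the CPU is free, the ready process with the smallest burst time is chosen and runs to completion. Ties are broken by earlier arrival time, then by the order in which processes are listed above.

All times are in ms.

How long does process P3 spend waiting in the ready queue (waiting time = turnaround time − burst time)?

0

Gantt: | P3 0-17 | P5 17-20 | P1 20-24 | P2 24-28 | P6 28-34 | P4 34-48 | P0 48-64 |
Completion: P0=64  P1=24  P2=28  P3=17  P4=48  P5=20  P6=34
Waiting(P3) = turnaround − burst = 17 − 17 = 0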